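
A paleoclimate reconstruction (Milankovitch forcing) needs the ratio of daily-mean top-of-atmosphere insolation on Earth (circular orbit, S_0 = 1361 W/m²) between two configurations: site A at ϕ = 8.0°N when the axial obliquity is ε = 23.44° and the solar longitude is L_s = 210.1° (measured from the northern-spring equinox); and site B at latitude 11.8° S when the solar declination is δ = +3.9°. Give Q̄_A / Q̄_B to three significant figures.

— Configuration A (ϕ=+8.0°):
Solar declination: sin δ = sin ε · sin L_s = sin 23.44° × sin 210.1° = -0.19950, so δ = -11.507°.
cos h₀ = −tan(+8.0°) tan(-11.507°) = 0.0286, h₀ = 1.5422 rad.
Bracket: h₀ sin ϕ sin δ + cos ϕ cos δ sin h₀ = 1.5422×0.13917×-0.19950 + 0.99027×0.97990×0.99959 = -0.042818 + 0.969968 = 0.927150.
Q̄ = (S_0/π) × [bracket] = (1361/π) × 0.927150 = 401.66 W/m².
— Configuration B (ϕ=-11.8°):
cos h₀ = −tan(-11.8°) tan(+3.900°) = 0.0142, h₀ = 1.5566 rad.
Bracket: h₀ sin ϕ sin δ + cos ϕ cos δ sin h₀ = 1.5566×-0.20450×0.06802 + 0.97887×0.99768×0.99990 = -0.021652 + 0.976501 = 0.954849.
Q̄ = (S_0/π) × [bracket] = (1361/π) × 0.954849 = 413.66 W/m².
Ratio Q̄_A / Q̄_B = 401.66 / 413.66 = 0.9710.

Q̄_A / Q̄_B ≈ 0.971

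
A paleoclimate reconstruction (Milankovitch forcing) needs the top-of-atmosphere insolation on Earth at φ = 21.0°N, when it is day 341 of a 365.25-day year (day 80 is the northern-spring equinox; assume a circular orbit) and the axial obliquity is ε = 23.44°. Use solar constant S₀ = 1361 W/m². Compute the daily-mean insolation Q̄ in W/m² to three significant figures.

Q̄ ≈ 283 W/m²

Solar longitude: λ_s = 360° × (341 − 80)/365.25 = 257.248°.
sin δ = sin 23.44° × sin 257.248° = -0.38798, so δ = -22.829°.
cos H₀ = −tan(+21.0°) tan(-22.829°) = 0.1616, H₀ = 1.4085 rad.
Bracket: H₀ sin φ sin δ + cos φ cos δ sin H₀ = 1.4085×0.35837×-0.38798 + 0.93358×0.92167×0.98686 = -0.195838 + 0.849146 = 0.653308.
Q̄ = (S₀/π) × [bracket] = (1361/π) × 0.653308 = 283.0 W/m².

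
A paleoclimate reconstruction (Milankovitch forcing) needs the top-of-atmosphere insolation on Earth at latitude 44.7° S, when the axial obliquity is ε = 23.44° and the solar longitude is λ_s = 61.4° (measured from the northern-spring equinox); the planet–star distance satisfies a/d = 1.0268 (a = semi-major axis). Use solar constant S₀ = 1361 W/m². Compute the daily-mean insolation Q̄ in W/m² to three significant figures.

Solar declination: sin δ = sin ε · sin λ_s = sin 23.44° × sin 61.4° = 0.34925, so δ = +20.442°.
cos H₀ = −tan(-44.7°) tan(+20.442°) = 0.3688, H₀ = 1.1930 rad.
Bracket: H₀ sin φ sin δ + cos φ cos δ sin H₀ = 1.1930×-0.70339×0.34925 + 0.71080×0.93703×0.92949 = -0.293071 + 0.619078 = 0.326007.
Inverse-square distance factor (a/d)² = 1.0268² = 1.054318.
Q̄ = (S₀/π) × 1.054318 × [bracket] = (1361/π) × 1.054318 × 0.326007 = 148.9 W/m².

Q̄ ≈ 149 W/m²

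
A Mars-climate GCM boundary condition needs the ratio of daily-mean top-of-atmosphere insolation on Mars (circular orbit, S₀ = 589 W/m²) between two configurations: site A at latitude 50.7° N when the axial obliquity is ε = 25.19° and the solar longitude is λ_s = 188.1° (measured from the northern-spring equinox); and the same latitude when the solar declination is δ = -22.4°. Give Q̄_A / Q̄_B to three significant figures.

— Configuration A (φ=+50.7°):
Solar declination: sin δ = sin ε · sin λ_s = sin 25.19° × sin 188.1° = -0.05997, so δ = -3.438°.
cos H₀ = −tan(+50.7°) tan(-3.438°) = 0.0734, H₀ = 1.4973 rad.
Bracket: H₀ sin φ sin δ + cos φ cos δ sin H₀ = 1.4973×0.77384×-0.05997 + 0.63338×0.99820×0.99730 = -0.069485 + 0.630533 = 0.561048.
Q̄ = (S₀/π) × [bracket] = (589/π) × 0.561048 = 105.19 W/m².
— Configuration B (φ=+50.7°):
cos H₀ = −tan(+50.7°) tan(-22.400°) = 0.5036, H₀ = 1.0431 rad.
Bracket: H₀ sin φ sin δ + cos φ cos δ sin H₀ = 1.0431×0.77384×-0.38107 + 0.63338×0.92455×0.86395 = -0.307597 + 0.505922 = 0.198325.
Q̄ = (S₀/π) × [bracket] = (589/π) × 0.198325 = 37.183 W/m².
Ratio Q̄_A / Q̄_B = 105.19 / 37.183 = 2.829.

Q̄_A / Q̄_B ≈ 2.83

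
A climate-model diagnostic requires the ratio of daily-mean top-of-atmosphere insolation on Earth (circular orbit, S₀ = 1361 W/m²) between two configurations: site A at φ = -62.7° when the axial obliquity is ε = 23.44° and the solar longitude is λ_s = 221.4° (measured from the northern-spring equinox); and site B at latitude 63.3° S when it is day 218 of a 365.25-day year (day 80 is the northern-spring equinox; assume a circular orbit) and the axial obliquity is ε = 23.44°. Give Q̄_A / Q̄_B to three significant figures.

Q̄_A / Q̄_B ≈ 7.47

— Configuration A (φ=-62.7°):
Solar declination: sin δ = sin ε · sin λ_s = sin 23.44° × sin 221.4° = -0.26306, so δ = -15.252°.
cos H₀ = −tan(-62.7°) tan(-15.252°) = -0.5283, H₀ = 2.1274 rad.
Bracket: H₀ sin φ sin δ + cos φ cos δ sin H₀ = 2.1274×-0.88862×-0.26306 + 0.45865×0.96478×0.84907 = 0.497302 + 0.375710 = 0.873012.
Q̄ = (S₀/π) × [bracket] = (1361/π) × 0.873012 = 378.21 W/m².
— Configuration B (φ=-63.3°):
Solar longitude: λ_s = 360° × (218 − 80)/365.25 = 136.016°.
sin δ = sin 23.44° × sin 136.016° = 0.27625, so δ = +16.036°.
cos H₀ = −tan(-63.3°) tan(+16.036°) = 0.5715, H₀ = 0.9625 rad.
Bracket: H₀ sin φ sin δ + cos φ cos δ sin H₀ = 0.9625×-0.89337×0.27625 + 0.44932×0.96109×0.82061 = -0.237539 + 0.354370 = 0.116831.
Q̄ = (S₀/π) × [bracket] = (1361/π) × 0.116831 = 50.613 W/m².
Ratio Q̄_A / Q̄_B = 378.21 / 50.613 = 7.473.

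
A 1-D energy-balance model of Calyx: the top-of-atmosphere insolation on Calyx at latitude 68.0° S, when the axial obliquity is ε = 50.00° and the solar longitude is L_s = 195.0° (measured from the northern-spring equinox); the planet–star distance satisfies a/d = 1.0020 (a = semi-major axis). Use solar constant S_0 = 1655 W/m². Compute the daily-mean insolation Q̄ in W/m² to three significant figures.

Q̄ ≈ 372 W/m²

Solar declination: sin δ = sin ε · sin L_s = sin 50.00° × sin 195.0° = -0.19827, so δ = -11.436°.
cos h₀ = −tan(-68.0°) tan(-11.436°) = -0.5007, h₀ = 2.0952 rad.
Bracket: h₀ sin ϕ sin δ + cos ϕ cos δ sin h₀ = 2.0952×-0.92718×-0.19827 + 0.37461×0.98015×0.86564 = 0.385165 + 0.317840 = 0.703005.
Inverse-square distance factor (a/d)² = 1.0020² = 1.004004.
Q̄ = (S_0/π) × 1.004004 × [bracket] = (1655/π) × 1.004004 × 0.703005 = 371.8 W/m².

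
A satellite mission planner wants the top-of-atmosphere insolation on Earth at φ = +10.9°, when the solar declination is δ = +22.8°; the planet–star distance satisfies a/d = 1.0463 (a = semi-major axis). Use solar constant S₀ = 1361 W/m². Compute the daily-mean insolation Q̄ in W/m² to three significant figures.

cos H₀ = −tan(+10.9°) tan(+22.800°) = -0.0809, H₀ = 1.6518 rad.
Bracket: H₀ sin φ sin δ + cos φ cos δ sin H₀ = 1.6518×0.18910×0.38752 + 0.98196×0.92186×0.99672 = 0.121044 + 0.902260 = 1.023304.
Inverse-square distance factor (a/d)² = 1.0463² = 1.094744.
Q̄ = (S₀/π) × 1.094744 × [bracket] = (1361/π) × 1.094744 × 1.023304 = 485.3 W/m².

Q̄ ≈ 485 W/m²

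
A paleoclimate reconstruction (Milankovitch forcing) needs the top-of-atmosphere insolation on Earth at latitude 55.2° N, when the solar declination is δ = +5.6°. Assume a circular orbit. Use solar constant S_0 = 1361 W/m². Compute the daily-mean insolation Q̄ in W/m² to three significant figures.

cos h₀ = −tan(+55.2°) tan(+5.600°) = -0.1411, h₀ = 1.7123 rad.
Bracket: h₀ sin ϕ sin δ + cos ϕ cos δ sin h₀ = 1.7123×0.82115×0.09758 + 0.57071×0.99523×0.99000 = 0.137203 + 0.562308 = 0.699511.
Q̄ = (S_0/π) × [bracket] = (1361/π) × 0.699511 = 303.0 W/m².

Q̄ ≈ 303 W/m²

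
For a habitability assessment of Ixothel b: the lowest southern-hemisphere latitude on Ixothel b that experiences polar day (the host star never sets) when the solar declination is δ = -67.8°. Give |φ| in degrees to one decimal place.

Polar day requires cos H₀ = −tan φ tan δ ≤ −1, i.e. tan φ tan δ ≥ 1.
The boundary is |tan φ| · |tan δ| = 1, so |φ| = 90° − |δ| = 90° − 67.8° = 22.2° in the southern hemisphere.

|φ| = 22.2°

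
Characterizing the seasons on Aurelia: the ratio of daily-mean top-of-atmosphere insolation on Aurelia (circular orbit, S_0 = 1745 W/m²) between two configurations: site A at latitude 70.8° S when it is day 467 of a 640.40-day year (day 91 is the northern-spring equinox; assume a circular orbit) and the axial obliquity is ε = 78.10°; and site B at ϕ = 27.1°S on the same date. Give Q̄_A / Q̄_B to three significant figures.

Q̄_A / Q̄_B ≈ 1.30

— Configuration A (ϕ=-70.8°):
Solar longitude: L_s = 360° × (467 − 91)/640.40 = 211.368°.
sin δ = sin 78.10° × sin 211.368° = -0.50934, so δ = -30.620°.
cos h₀ = −tan(-70.8°) tan(-30.620°) = -1.6996 ≤ −1 ⇒ polar day, h₀ = π.
Bracket: h₀ sin ϕ sin δ + cos ϕ cos δ sin h₀ = 3.1416×-0.94438×-0.50934 + 0.32887×0.86056×0.00000 = 1.511143 + 0.000000 = 1.511143.
Q̄ = (S_0/π) × [bracket] = (1745/π) × 1.511143 = 839.37 W/m².
— Configuration B (ϕ=-27.1°):
cos h₀ = −tan(-27.1°) tan(-30.620°) = -0.3029, h₀ = 1.8785 rad.
Bracket: h₀ sin ϕ sin δ + cos ϕ cos δ sin h₀ = 1.8785×-0.45554×-0.50934 + 0.89021×0.86056×0.95303 = 0.435858 + 0.730096 = 1.165954.
Q̄ = (S_0/π) × [bracket] = (1745/π) × 1.165954 = 647.63 W/m².
Ratio Q̄_A / Q̄_B = 839.37 / 647.63 = 1.296.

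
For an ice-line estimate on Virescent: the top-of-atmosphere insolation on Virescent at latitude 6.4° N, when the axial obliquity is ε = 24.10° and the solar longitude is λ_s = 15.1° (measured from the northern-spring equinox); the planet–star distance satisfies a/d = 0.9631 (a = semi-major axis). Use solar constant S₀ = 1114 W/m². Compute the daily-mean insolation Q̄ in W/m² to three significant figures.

Q̄ ≈ 331 W/m²

Solar declination: sin δ = sin ε · sin λ_s = sin 24.10° × sin 15.1° = 0.10637, so δ = +6.106°.
cos H₀ = −tan(+6.4°) tan(+6.106°) = -0.0120, H₀ = 1.5828 rad.
Bracket: H₀ sin φ sin δ + cos φ cos δ sin H₀ = 1.5828×0.11147×0.10637 + 0.99377×0.99433×0.99993 = 0.018767 + 0.988066 = 1.006833.
Inverse-square distance factor (a/d)² = 0.9631² = 0.927562.
Q̄ = (S₀/π) × 0.927562 × [bracket] = (1114/π) × 0.927562 × 1.006833 = 331.2 W/m².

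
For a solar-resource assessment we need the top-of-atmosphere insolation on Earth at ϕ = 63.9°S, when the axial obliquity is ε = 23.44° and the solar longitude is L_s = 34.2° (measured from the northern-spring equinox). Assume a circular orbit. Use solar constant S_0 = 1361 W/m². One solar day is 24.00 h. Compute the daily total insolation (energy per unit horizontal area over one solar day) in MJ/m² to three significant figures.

Solar declination: sin δ = sin ε · sin L_s = sin 23.44° × sin 34.2° = 0.22359, so δ = +12.920°.
cos h₀ = −tan(-63.9°) tan(+12.920°) = 0.4683, h₀ = 1.0835 rad.
Bracket: h₀ sin ϕ sin δ + cos ϕ cos δ sin h₀ = 1.0835×-0.89803×0.22359 + 0.43994×0.97468×0.88359 = -0.217557 + 0.378884 = 0.161327.
Q̄ = (S_0/π) × [bracket] = (1361/π) × 0.161327 = 69.890 W/m².
Daily total = Q̄ × 24.00 h × 3600 s/h = 69.890 × 24.00 × 3600 / 10⁶ = 6.038 MJ/m².

6.04 MJ/m²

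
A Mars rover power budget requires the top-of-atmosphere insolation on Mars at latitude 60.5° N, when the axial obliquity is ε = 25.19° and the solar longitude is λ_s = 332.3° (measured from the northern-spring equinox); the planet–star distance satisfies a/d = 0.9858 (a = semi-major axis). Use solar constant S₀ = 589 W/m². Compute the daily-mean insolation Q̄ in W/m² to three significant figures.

Solar declination: sin δ = sin ε · sin λ_s = sin 25.19° × sin 332.3° = -0.19785, so δ = -11.411°.
cos H₀ = −tan(+60.5°) tan(-11.411°) = 0.3567, H₀ = 1.2060 rad.
Bracket: H₀ sin φ sin δ + cos φ cos δ sin H₀ = 1.2060×0.87036×-0.19785 + 0.49242×0.98023×0.93420 = -0.207674 + 0.450924 = 0.243250.
Inverse-square distance factor (a/d)² = 0.9858² = 0.971802.
Q̄ = (S₀/π) × 0.971802 × [bracket] = (589/π) × 0.971802 × 0.243250 = 44.32 W/m².

Q̄ ≈ 44.3 W/m²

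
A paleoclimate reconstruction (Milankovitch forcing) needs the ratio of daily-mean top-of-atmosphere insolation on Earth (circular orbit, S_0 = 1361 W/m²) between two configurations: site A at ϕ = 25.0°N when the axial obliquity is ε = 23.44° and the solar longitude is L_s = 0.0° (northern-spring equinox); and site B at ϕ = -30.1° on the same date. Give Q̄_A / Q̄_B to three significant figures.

Q̄_A / Q̄_B ≈ 1.05

— Configuration A (ϕ=+25.0°):
Solar declination: sin δ = sin ε · sin L_s = sin 23.44° × sin 0.0° = 0.00000, so δ = +0.000°.
cos h₀ = −tan(+25.0°) tan(+0.000°) = -0.0000, h₀ = 1.5708 rad.
Bracket: h₀ sin ϕ sin δ + cos ϕ cos δ sin h₀ = 1.5708×0.42262×0.00000 + 0.90631×1.00000×1.00000 = 0.000000 + 0.906310 = 0.906310.
Q̄ = (S_0/π) × [bracket] = (1361/π) × 0.906310 = 392.63 W/m².
— Configuration B (ϕ=-30.1°):
cos h₀ = −tan(-30.1°) tan(+0.000°) = 0.0000, h₀ = 1.5708 rad.
Bracket: h₀ sin ϕ sin δ + cos ϕ cos δ sin h₀ = 1.5708×-0.50151×0.00000 + 0.86515×1.00000×1.00000 = -0.000000 + 0.865150 = 0.865150.
Q̄ = (S_0/π) × [bracket] = (1361/π) × 0.865150 = 374.80 W/m².
Ratio Q̄_A / Q̄_B = 392.63 / 374.80 = 1.048.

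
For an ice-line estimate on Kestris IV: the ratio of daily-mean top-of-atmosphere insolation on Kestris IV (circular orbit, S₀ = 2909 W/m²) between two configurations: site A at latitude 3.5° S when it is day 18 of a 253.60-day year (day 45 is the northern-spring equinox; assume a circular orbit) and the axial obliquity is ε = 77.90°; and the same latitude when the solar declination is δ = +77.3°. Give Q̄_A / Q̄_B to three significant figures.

Q̄_A / Q̄_B ≈ 6.36

— Configuration A (φ=-3.5°):
Solar longitude: λ_s = 360° × (18 − 45)/253.60 = -38.328°, i.e. -38.328° + 360° = 321.672°.
sin δ = sin 77.90° × sin 321.672° = -0.60639, so δ = -37.329°.
cos H₀ = −tan(-3.5°) tan(-37.329°) = -0.0466, H₀ = 1.6175 rad.
Bracket: H₀ sin φ sin δ + cos φ cos δ sin H₀ = 1.6175×-0.06105×-0.60639 + 0.99813×0.79517×0.99891 = 0.059880 + 0.792818 = 0.852698.
Q̄ = (S₀/π) × [bracket] = (2909/π) × 0.852698 = 789.57 W/m².
— Configuration B (φ=-3.5°):
cos H₀ = −tan(-3.5°) tan(+77.300°) = 0.2714, H₀ = 1.2959 rad.
Bracket: H₀ sin φ sin δ + cos φ cos δ sin H₀ = 1.2959×-0.06105×0.97553 + 0.99813×0.21985×0.96247 = -0.077179 + 0.211203 = 0.134024.
Q̄ = (S₀/π) × [bracket] = (2909/π) × 0.134024 = 124.10 W/m².
Ratio Q̄_A / Q̄_B = 789.57 / 124.10 = 6.362.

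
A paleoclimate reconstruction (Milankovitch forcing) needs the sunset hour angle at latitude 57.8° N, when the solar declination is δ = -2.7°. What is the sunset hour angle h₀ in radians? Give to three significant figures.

cos h₀ = −tan ϕ · tan δ = −tan(+57.8°) × tan(-2.700°) = 0.0749, so h₀ = 1.4958 rad = 85.71°.

h₀ = 1.50 rad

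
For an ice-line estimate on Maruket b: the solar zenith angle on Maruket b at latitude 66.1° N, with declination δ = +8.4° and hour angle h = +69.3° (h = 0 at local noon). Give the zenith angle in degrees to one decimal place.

θ_z = 74.0°

cos θ_z = sin φ sin δ + cos φ cos δ cos h = 0.133557 + 0.141671 = 0.275228.
θ_z = arccos(0.275228) = 74.0°.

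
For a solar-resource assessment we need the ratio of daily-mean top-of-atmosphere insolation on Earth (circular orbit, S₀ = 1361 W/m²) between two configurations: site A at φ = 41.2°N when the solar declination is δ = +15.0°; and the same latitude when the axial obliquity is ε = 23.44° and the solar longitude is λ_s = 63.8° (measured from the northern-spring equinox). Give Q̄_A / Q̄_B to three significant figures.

— Configuration A (φ=+41.2°):
cos H₀ = −tan(+41.2°) tan(+15.000°) = -0.2346, H₀ = 1.8076 rad.
Bracket: H₀ sin φ sin δ + cos φ cos δ sin H₀ = 1.8076×0.65869×0.25882 + 0.75241×0.96593×0.97210 = 0.308164 + 0.706498 = 1.014662.
Q̄ = (S₀/π) × [bracket] = (1361/π) × 1.014662 = 439.57 W/m².
— Configuration B (φ=+41.2°):
Solar declination: sin δ = sin ε · sin λ_s = sin 23.44° × sin 63.8° = 0.35692, so δ = +20.911°.
cos H₀ = −tan(+41.2°) tan(+20.911°) = -0.3345, H₀ = 1.9119 rad.
Bracket: H₀ sin φ sin δ + cos φ cos δ sin H₀ = 1.9119×0.65869×0.35692 + 0.75241×0.93414×0.94240 = 0.449487 + 0.662372 = 1.111859.
Q̄ = (S₀/π) × [bracket] = (1361/π) × 1.111859 = 481.68 W/m².
Ratio Q̄_A / Q̄_B = 439.57 / 481.68 = 0.9126.

Q̄_A / Q̄_B ≈ 0.913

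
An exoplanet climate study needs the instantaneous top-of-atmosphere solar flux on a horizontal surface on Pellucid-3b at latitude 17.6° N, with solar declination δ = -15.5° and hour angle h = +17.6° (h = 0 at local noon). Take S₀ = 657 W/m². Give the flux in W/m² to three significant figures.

522 W/m²

cos θ_z = sin φ sin δ + cos φ cos δ cos h = -0.080805 + 0.875528 = 0.794723.
Flux = S₀ · cos θ_z = 657 × 0.794723 = 522.1 W/m².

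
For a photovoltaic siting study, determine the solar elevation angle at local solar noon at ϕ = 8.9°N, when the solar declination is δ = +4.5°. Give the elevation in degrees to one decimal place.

85.6°

At local noon the hour angle is zero, so the zenith angle equals |ϕ − δ| = |+8.9° − (+4.500°)| = 4.400°.
Elevation = 90° − 4.400° = 85.6°.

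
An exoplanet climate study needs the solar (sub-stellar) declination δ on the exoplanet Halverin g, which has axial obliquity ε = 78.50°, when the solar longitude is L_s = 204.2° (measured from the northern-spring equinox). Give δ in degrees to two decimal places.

δ = -23.68°

sin δ = sin ε · sin L_s = sin 78.50° × sin 204.2° = -0.401694.
δ = arcsin(-0.401694) = -23.68°.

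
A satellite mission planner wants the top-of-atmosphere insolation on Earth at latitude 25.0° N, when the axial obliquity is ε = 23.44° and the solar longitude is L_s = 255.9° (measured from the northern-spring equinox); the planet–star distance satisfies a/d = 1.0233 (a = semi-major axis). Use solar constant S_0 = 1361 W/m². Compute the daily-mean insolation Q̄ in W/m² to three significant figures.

Q̄ ≈ 270 W/m²

Solar declination: sin δ = sin ε · sin L_s = sin 23.44° × sin 255.9° = -0.38580, so δ = -22.694°.
cos h₀ = −tan(+25.0°) tan(-22.694°) = 0.1950, h₀ = 1.3745 rad.
Bracket: h₀ sin ϕ sin δ + cos ϕ cos δ sin h₀ = 1.3745×0.42262×-0.38580 + 0.90631×0.92258×0.98080 = -0.224108 + 0.820090 = 0.595982.
Inverse-square distance factor (a/d)² = 1.0233² = 1.047143.
Q̄ = (S_0/π) × 1.047143 × [bracket] = (1361/π) × 1.047143 × 0.595982 = 270.4 W/m².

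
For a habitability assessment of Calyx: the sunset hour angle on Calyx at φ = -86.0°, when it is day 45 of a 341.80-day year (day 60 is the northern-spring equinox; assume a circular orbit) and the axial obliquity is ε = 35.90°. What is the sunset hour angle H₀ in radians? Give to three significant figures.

Solar longitude: λ_s = 360° × (45 − 60)/341.80 = -15.799°, i.e. -15.799° + 360° = 344.201°.
sin δ = sin 35.90° × sin 344.201° = -0.15964, so δ = -9.186°.
Sunrise equation: cos H₀ = −tan φ · tan δ = -2.3127 ≤ −1, so the host star never sets (polar day) and H₀ = π.

H₀ = 3.14 rad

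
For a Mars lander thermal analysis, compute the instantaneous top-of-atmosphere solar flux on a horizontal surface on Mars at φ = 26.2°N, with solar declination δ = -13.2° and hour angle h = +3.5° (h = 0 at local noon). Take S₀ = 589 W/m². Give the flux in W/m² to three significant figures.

454 W/m²

cos θ_z = sin φ sin δ + cos φ cos δ cos h = -0.100818 + 0.871922 = 0.771104.
Flux = S₀ · cos θ_z = 589 × 0.771104 = 454.2 W/m².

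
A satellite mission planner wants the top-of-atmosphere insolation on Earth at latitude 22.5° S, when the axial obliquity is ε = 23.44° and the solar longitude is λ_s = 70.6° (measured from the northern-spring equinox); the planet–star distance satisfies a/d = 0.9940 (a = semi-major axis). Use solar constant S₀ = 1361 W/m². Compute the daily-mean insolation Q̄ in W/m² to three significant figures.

Solar declination: sin δ = sin ε · sin λ_s = sin 23.44° × sin 70.6° = 0.37520, so δ = +22.037°.
cos H₀ = −tan(-22.5°) tan(+22.037°) = 0.1677, H₀ = 1.4023 rad.
Bracket: H₀ sin φ sin δ + cos φ cos δ sin H₀ = 1.4023×-0.38268×0.37520 + 0.92388×0.92694×0.98584 = -0.201344 + 0.844255 = 0.642911.
Inverse-square distance factor (a/d)² = 0.9940² = 0.988036.
Q̄ = (S₀/π) × 0.988036 × [bracket] = (1361/π) × 0.988036 × 0.642911 = 275.2 W/m².

Q̄ ≈ 275 W/m²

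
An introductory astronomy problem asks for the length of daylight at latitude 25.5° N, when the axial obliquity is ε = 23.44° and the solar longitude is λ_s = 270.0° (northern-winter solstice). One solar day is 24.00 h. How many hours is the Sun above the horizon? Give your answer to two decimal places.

Solar declination: sin δ = sin ε · sin λ_s = sin 23.44° × sin 270.0° = -0.39779, so δ = -23.440°.
cos H₀ = −tan φ · tan δ = −tan(+25.5°) × tan(-23.440°) = 0.2068, so H₀ = 1.3625 rad = 78.07°.
Daylight = 2H₀/(2π) × 24.00 h = (1.3625/π) × 24.00 = 10.41 h.

10.41 h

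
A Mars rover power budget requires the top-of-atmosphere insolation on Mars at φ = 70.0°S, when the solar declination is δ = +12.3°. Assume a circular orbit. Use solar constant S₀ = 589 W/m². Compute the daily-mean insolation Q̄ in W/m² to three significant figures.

Q̄ ≈ 15.3 W/m²

cos H₀ = −tan(-70.0°) tan(+12.300°) = 0.5990, H₀ = 0.9285 rad.
Bracket: H₀ sin φ sin δ + cos φ cos δ sin H₀ = 0.9285×-0.93969×0.21303 + 0.34202×0.97705×0.80071 = -0.185869 + 0.267574 = 0.081705.
Q̄ = (S₀/π) × [bracket] = (589/π) × 0.081705 = 15.32 W/m².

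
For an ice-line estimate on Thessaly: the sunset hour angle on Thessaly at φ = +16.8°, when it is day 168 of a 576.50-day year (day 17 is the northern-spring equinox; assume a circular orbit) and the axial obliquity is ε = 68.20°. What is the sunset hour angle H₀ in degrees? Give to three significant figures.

Solar longitude: λ_s = 360° × (168 − 17)/576.50 = 94.293°.
sin δ = sin 68.20° × sin 94.293° = 0.92588, so δ = +67.802°.
cos H₀ = −tan φ · tan δ = −tan(+16.8°) × tan(+67.802°) = -0.7399, so H₀ = 2.4037 rad = 137.72°.

H₀ = 138°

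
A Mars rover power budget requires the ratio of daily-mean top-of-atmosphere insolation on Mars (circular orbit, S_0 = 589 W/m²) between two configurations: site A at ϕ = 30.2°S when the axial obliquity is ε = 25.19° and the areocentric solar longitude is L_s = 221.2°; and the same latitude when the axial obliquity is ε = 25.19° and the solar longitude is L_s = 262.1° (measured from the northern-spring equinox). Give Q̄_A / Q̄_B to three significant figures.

— Configuration A (ϕ=-30.2°):
sin δ = sin 25.19° × sin 221.2° = -0.28035, so δ = -16.281°.
cos h₀ = −tan(-30.2°) tan(-16.281°) = -0.1700, h₀ = 1.7416 rad.
Bracket: h₀ sin ϕ sin δ + cos ϕ cos δ sin h₀ = 1.7416×-0.50302×-0.28035 + 0.86427×0.95990×0.98545 = 0.245603 + 0.817542 = 1.063145.
Q̄ = (S_0/π) × [bracket] = (589/π) × 1.063145 = 199.32 W/m².
— Configuration B (ϕ=-30.2°):
Solar declination: sin δ = sin ε · sin L_s = sin 25.19° × sin 262.1° = -0.42158, so δ = -24.935°.
cos h₀ = −tan(-30.2°) tan(-24.935°) = -0.2706, h₀ = 1.8448 rad.
Bracket: h₀ sin ϕ sin δ + cos ϕ cos δ sin h₀ = 1.8448×-0.50302×-0.42158 + 0.86427×0.90679×0.96270 = 0.391214 + 0.754479 = 1.145693.
Q̄ = (S_0/π) × [bracket] = (589/π) × 1.145693 = 214.80 W/m².
Ratio Q̄_A / Q̄_B = 199.32 / 214.80 = 0.9279.

Q̄_A / Q̄_B ≈ 0.928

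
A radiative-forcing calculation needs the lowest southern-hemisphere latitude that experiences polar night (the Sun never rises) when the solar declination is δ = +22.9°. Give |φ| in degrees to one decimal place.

Polar night requires cos H₀ = −tan φ tan δ ≥ 1, i.e. tan φ tan δ ≤ −1.
The boundary is |tan φ| · |tan δ| = 1, so |φ| = 90° − |δ| = 90° − 22.9° = 67.1° in the southern hemisphere.

|φ| = 67.1°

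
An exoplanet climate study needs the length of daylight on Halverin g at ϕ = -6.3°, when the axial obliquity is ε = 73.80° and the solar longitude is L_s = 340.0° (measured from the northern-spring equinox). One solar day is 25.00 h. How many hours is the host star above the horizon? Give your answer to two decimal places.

Solar declination: sin δ = sin ε · sin L_s = sin 73.80° × sin 340.0° = -0.32844, so δ = -19.174°.
cos h₀ = −tan ϕ · tan δ = −tan(-6.3°) × tan(-19.174°) = -0.0384, so h₀ = 1.6092 rad = 92.20°.
Daylight = 2h₀/(2π) × 25.00 h = (1.6092/π) × 25.00 = 12.81 h.

12.81 h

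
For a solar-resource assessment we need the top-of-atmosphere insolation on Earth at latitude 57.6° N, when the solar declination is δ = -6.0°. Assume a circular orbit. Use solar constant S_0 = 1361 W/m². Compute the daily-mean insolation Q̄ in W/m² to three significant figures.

cos h₀ = −tan(+57.6°) tan(-6.000°) = 0.1656, h₀ = 1.4044 rad.
Bracket: h₀ sin ϕ sin δ + cos ϕ cos δ sin h₀ = 1.4044×0.84433×-0.10453 + 0.53583×0.99452×0.98619 = -0.123949 + 0.525534 = 0.401585.
Q̄ = (S_0/π) × [bracket] = (1361/π) × 0.401585 = 174.0 W/m².

Q̄ ≈ 174 W/m²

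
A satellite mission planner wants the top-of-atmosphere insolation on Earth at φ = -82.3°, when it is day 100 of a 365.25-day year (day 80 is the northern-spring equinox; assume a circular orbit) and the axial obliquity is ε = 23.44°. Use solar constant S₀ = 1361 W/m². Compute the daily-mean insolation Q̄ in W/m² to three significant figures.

Q̄ ≈ 0.00 W/m²

Solar longitude: λ_s = 360° × (100 − 80)/365.25 = 19.713°.
sin δ = sin 23.44° × sin 19.713° = 0.13417, so δ = +7.711°.
cos H₀ = −tan(-82.3°) tan(+7.711°) = 1.0014 ≥ 1 ⇒ polar night, H₀ = 0 and Q̄ = 0.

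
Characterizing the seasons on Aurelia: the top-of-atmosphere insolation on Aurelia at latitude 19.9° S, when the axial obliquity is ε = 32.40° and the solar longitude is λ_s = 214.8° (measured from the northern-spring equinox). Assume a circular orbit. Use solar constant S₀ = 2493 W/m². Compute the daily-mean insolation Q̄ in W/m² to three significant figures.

Solar declination: sin δ = sin ε · sin λ_s = sin 32.40° × sin 214.8° = -0.30580, so δ = -17.807°.
cos H₀ = −tan(-19.9°) tan(-17.807°) = -0.1163, H₀ = 1.6873 rad.
Bracket: H₀ sin φ sin δ + cos φ cos δ sin H₀ = 1.6873×-0.34038×-0.30580 + 0.94029×0.95209×0.99322 = 0.175628 + 0.889171 = 1.064799.
Q̄ = (S₀/π) × [bracket] = (2493/π) × 1.064799 = 845.0 W/m².

Q̄ ≈ 845 W/m²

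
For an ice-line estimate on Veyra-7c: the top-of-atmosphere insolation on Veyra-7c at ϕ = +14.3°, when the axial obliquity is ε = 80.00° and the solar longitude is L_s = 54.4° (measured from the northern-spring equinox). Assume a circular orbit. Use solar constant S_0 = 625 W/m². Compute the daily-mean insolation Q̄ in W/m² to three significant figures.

Solar declination: sin δ = sin ε · sin L_s = sin 80.00° × sin 54.4° = 0.80075, so δ = +53.202°.
cos h₀ = −tan(+14.3°) tan(+53.202°) = -0.3407, h₀ = 1.9185 rad.
Bracket: h₀ sin ϕ sin δ + cos ϕ cos δ sin h₀ = 1.9185×0.24700×0.80075 + 0.96902×0.59900×0.94015 = 0.379451 + 0.545703 = 0.925154.
Q̄ = (S_0/π) × [bracket] = (625/π) × 0.925154 = 184.1 W/m².

Q̄ ≈ 184 W/m²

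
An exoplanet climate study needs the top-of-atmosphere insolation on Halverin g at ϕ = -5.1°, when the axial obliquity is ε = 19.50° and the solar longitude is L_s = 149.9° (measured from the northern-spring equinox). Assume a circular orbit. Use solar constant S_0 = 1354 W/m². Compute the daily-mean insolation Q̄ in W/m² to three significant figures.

Q̄ ≈ 413 W/m²

Solar declination: sin δ = sin ε · sin L_s = sin 19.50° × sin 149.9° = 0.16741, so δ = +9.637°.
cos h₀ = −tan(-5.1°) tan(+9.637°) = 0.0152, h₀ = 1.5556 rad.
Bracket: h₀ sin ϕ sin δ + cos ϕ cos δ sin h₀ = 1.5556×-0.08889×0.16741 + 0.99604×0.98589×0.99989 = -0.023149 + 0.981878 = 0.958729.
Q̄ = (S_0/π) × [bracket] = (1354/π) × 0.958729 = 413.2 W/m².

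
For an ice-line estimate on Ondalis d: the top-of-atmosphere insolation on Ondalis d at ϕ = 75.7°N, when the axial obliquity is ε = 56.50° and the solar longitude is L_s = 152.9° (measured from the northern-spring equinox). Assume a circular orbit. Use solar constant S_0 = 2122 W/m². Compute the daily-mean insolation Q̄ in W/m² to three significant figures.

Solar declination: sin δ = sin ε · sin L_s = sin 56.50° × sin 152.9° = 0.37987, so δ = +22.326°.
cos h₀ = −tan(+75.7°) tan(+22.326°) = -1.6111 ≤ −1 ⇒ polar day, h₀ = π.
Bracket: h₀ sin ϕ sin δ + cos ϕ cos δ sin h₀ = 3.1416×0.96902×0.37987 + 0.24700×0.92504×0.00000 = 1.156428 + 0.000000 = 1.156428.
Q̄ = (S_0/π) × [bracket] = (2122/π) × 1.156428 = 781.1 W/m².

Q̄ ≈ 781 W/m²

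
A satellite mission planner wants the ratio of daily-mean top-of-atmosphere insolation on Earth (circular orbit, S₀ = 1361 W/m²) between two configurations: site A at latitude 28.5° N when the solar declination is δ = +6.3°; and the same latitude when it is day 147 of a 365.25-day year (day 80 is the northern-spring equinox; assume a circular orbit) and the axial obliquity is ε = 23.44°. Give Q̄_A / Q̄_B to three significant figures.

— Configuration A (φ=+28.5°):
cos H₀ = −tan(+28.5°) tan(+6.300°) = -0.0599, H₀ = 1.6308 rad.
Bracket: H₀ sin φ sin δ + cos φ cos δ sin H₀ = 1.6308×0.47716×0.10973 + 0.87882×0.99396×0.99820 = 0.085387 + 0.871940 = 0.957327.
Q̄ = (S₀/π) × [bracket] = (1361/π) × 0.957327 = 414.73 W/m².
— Configuration B (φ=+28.5°):
Solar longitude: λ_s = 360° × (147 − 80)/365.25 = 66.037°.
sin δ = sin 23.44° × sin 66.037° = 0.36350, so δ = +21.315°.
cos H₀ = −tan(+28.5°) tan(+21.315°) = -0.2119, H₀ = 1.7843 rad.
Bracket: H₀ sin φ sin δ + cos φ cos δ sin H₀ = 1.7843×0.47716×0.36350 + 0.87882×0.93159×0.97730 = 0.309483 + 0.800115 = 1.109598.
Q̄ = (S₀/π) × [bracket] = (1361/π) × 1.109598 = 480.70 W/m².
Ratio Q̄_A / Q̄_B = 414.73 / 480.70 = 0.8628.

Q̄_A / Q̄_B ≈ 0.863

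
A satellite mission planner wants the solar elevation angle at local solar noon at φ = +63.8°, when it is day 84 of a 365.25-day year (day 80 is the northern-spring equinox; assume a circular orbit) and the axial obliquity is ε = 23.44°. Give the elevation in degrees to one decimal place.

Solar longitude: λ_s = 360° × (84 − 80)/365.25 = 3.943°.
sin δ = sin 23.44° × sin 3.943° = 0.02735, so δ = +1.567°.
At local noon the hour angle is zero, so the zenith angle equals |φ − δ| = |+63.8° − (+1.567°)| = 62.233°.
Elevation = 90° − 62.233° = 27.8°.

27.8°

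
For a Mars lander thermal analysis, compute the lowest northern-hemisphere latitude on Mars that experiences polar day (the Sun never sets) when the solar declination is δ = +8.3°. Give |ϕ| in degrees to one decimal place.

|ϕ| = 81.7°

Polar day requires cos h₀ = −tan ϕ tan δ ≤ −1, i.e. tan ϕ tan δ ≥ 1.
The boundary is |tan ϕ| · |tan δ| = 1, so |ϕ| = 90° − |δ| = 90° − 8.3° = 81.7° in the northern hemisphere.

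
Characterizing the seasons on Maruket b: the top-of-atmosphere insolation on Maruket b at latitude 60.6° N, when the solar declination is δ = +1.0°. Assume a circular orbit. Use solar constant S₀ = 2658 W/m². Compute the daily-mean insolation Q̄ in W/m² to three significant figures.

Q̄ ≈ 436 W/m²

cos H₀ = −tan(+60.6°) tan(+1.000°) = -0.0310, H₀ = 1.6018 rad.
Bracket: H₀ sin φ sin δ + cos φ cos δ sin H₀ = 1.6018×0.87121×0.01745 + 0.49090×0.99985×0.99952 = 0.024352 + 0.490591 = 0.514943.
Q̄ = (S₀/π) × [bracket] = (2658/π) × 0.514943 = 435.7 W/m².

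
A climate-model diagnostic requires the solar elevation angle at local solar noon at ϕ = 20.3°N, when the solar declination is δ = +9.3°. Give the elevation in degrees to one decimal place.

79.0°

At local noon the hour angle is zero, so the zenith angle equals |ϕ − δ| = |+20.3° − (+9.300°)| = 11.000°.
Elevation = 90° − 11.000° = 79.0°.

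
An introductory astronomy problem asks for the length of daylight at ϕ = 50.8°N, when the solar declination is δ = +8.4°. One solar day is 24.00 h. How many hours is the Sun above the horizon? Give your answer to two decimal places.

13.39 h

cos h₀ = −tan ϕ · tan δ = −tan(+50.8°) × tan(+8.400°) = -0.1811, so h₀ = 1.7529 rad = 100.43°.
Daylight = 2h₀/(2π) × 24.00 h = (1.7529/π) × 24.00 = 13.39 h.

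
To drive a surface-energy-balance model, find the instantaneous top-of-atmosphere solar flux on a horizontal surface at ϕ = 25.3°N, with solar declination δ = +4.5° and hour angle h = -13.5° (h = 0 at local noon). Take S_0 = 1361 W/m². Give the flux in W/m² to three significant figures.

1.24e+03 W/m²

cos θ_z = sin ϕ sin δ + cos ϕ cos δ cos h = 0.033530 + 0.876393 = 0.909923.
Flux = S_0 · cos θ_z = 1361 × 0.909923 = 1238 W/m².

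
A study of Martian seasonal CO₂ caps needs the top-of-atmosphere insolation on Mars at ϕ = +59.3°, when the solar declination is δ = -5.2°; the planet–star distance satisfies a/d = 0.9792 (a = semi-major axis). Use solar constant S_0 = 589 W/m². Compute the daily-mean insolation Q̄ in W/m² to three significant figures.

Q̄ ≈ 70.5 W/m²

cos h₀ = −tan(+59.3°) tan(-5.200°) = 0.1533, h₀ = 1.4169 rad.
Bracket: h₀ sin ϕ sin δ + cos ϕ cos δ sin h₀ = 1.4169×0.85985×-0.09063 + 0.51054×0.99588×0.98818 = -0.110416 + 0.502427 = 0.392011.
Inverse-square distance factor (a/d)² = 0.9792² = 0.958833.
Q̄ = (S_0/π) × 0.958833 × [bracket] = (589/π) × 0.958833 × 0.392011 = 70.47 W/m².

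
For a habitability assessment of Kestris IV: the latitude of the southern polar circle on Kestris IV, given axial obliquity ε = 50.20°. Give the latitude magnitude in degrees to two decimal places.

39.80°

The polar circle is the lowest latitude that experiences at least one full rotation of continuous darkness at the northern-summer solstice; it lies at |ϕ| = 90° − ε = 90° − 50.20° = 39.80°.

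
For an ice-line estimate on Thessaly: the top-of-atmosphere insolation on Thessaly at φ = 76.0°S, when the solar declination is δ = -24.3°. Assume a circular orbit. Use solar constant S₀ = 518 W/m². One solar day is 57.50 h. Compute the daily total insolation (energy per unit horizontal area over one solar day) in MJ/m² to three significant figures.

42.8 MJ/m²

cos H₀ = −tan(-76.0°) tan(-24.300°) = -1.8109 ≤ −1 ⇒ polar day, H₀ = π.
Bracket: H₀ sin φ sin δ + cos φ cos δ sin H₀ = 3.1416×-0.97030×-0.41151 + 0.24192×0.91140×0.00000 = 1.254404 + 0.000000 = 1.254404.
Q̄ = (S₀/π) × [bracket] = (518/π) × 1.254404 = 206.83 W/m².
Daily total = Q̄ × 57.50 h × 3600 s/h = 206.83 × 57.50 × 3600 / 10⁶ = 42.81 MJ/m².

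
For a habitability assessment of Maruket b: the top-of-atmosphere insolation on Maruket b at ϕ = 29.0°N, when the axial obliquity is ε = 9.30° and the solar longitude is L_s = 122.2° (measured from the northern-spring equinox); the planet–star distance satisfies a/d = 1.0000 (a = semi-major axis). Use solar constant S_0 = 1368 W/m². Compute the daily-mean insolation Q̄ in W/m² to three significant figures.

Solar declination: sin δ = sin ε · sin L_s = sin 9.30° × sin 122.2° = 0.13675, so δ = +7.860°.
cos h₀ = −tan(+29.0°) tan(+7.860°) = -0.0765, h₀ = 1.6474 rad.
Bracket: h₀ sin ϕ sin δ + cos ϕ cos δ sin h₀ = 1.6474×0.48481×0.13675 + 0.87462×0.99061×0.99707 = 0.109219 + 0.863869 = 0.973088.
Inverse-square distance factor (a/d)² = 1.0000² = 1.000000.
Q̄ = (S_0/π) × [bracket] = (1368/π) × 0.973088 = 423.7 W/m².

Q̄ ≈ 424 W/m²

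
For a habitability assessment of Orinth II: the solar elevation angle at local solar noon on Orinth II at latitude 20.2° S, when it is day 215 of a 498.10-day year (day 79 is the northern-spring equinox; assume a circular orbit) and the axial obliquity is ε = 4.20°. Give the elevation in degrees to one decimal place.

Solar longitude: L_s = 360° × (215 − 79)/498.10 = 98.294°.
sin δ = sin 4.20° × sin 98.294° = 0.07247, so δ = +4.156°.
At local noon the hour angle is zero, so the zenith angle equals |ϕ − δ| = |-20.2° − (+4.156°)| = 24.356°.
Elevation = 90° − 24.356° = 65.6°.

65.6°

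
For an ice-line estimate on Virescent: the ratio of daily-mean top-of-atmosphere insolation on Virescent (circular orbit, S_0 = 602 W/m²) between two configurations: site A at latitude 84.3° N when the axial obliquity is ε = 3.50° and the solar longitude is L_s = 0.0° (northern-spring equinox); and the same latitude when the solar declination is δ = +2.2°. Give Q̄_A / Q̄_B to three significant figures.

Q̄_A / Q̄_B ≈ 0.596

— Configuration A (ϕ=+84.3°):
Solar declination: sin δ = sin ε · sin L_s = sin 3.50° × sin 0.0° = 0.00000, so δ = +0.000°.
cos h₀ = −tan(+84.3°) tan(+0.000°) = -0.0000, h₀ = 1.5708 rad.
Bracket: h₀ sin ϕ sin δ + cos ϕ cos δ sin h₀ = 1.5708×0.99506×0.00000 + 0.09932×1.00000×1.00000 = 0.000000 + 0.099320 = 0.099320.
Q̄ = (S_0/π) × [bracket] = (602/π) × 0.099320 = 19.032 W/m².
— Configuration B (ϕ=+84.3°):
cos h₀ = −tan(+84.3°) tan(+2.200°) = -0.3849, h₀ = 1.9659 rad.
Bracket: h₀ sin ϕ sin δ + cos ϕ cos δ sin h₀ = 1.9659×0.99506×0.03839 + 0.09932×0.99926×0.92297 = 0.075098 + 0.091602 = 0.166700.
Q̄ = (S_0/π) × [bracket] = (602/π) × 0.166700 = 31.943 W/m².
Ratio Q̄_A / Q̄_B = 19.032 / 31.943 = 0.5958.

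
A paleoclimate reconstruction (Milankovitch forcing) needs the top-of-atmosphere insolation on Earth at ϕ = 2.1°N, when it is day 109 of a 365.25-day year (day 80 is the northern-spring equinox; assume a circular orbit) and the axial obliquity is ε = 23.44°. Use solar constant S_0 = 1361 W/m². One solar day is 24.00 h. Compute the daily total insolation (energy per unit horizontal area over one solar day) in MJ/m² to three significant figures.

37.1 MJ/m²

Solar longitude: L_s = 360° × (109 − 80)/365.25 = 28.583°.
sin δ = sin 23.44° × sin 28.583° = 0.19032, so δ = +10.971°.
cos h₀ = −tan(+2.1°) tan(+10.971°) = -0.0071, h₀ = 1.5779 rad.
Bracket: h₀ sin ϕ sin δ + cos ϕ cos δ sin h₀ = 1.5779×0.03664×0.19032 + 0.99933×0.98172×0.99997 = 0.011003 + 0.981033 = 0.992036.
Q̄ = (S_0/π) × [bracket] = (1361/π) × 0.992036 = 429.77 W/m².
Daily total = Q̄ × 24.00 h × 3600 s/h = 429.77 × 24.00 × 3600 / 10⁶ = 37.13 MJ/m².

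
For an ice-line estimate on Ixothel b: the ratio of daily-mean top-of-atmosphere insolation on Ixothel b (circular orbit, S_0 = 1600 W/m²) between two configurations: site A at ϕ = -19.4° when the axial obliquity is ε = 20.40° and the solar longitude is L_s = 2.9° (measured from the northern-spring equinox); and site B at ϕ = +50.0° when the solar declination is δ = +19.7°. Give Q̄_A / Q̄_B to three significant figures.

— Configuration A (ϕ=-19.4°):
Solar declination: sin δ = sin ε · sin L_s = sin 20.40° × sin 2.9° = 0.01764, so δ = +1.010°.
cos h₀ = −tan(-19.4°) tan(+1.010°) = 0.0062, h₀ = 1.5646 rad.
Bracket: h₀ sin ϕ sin δ + cos ϕ cos δ sin h₀ = 1.5646×-0.33216×0.01764 + 0.94322×0.99984×0.99998 = -0.009167 + 0.943050 = 0.933883.
Q̄ = (S_0/π) × [bracket] = (1600/π) × 0.933883 = 475.62 W/m².
— Configuration B (ϕ=+50.0°):
cos h₀ = −tan(+50.0°) tan(+19.700°) = -0.4267, h₀ = 2.0116 rad.
Bracket: h₀ sin ϕ sin δ + cos ϕ cos δ sin h₀ = 2.0116×0.76604×0.33710 + 0.64279×0.94147×0.90439 = 0.519460 + 0.547307 = 1.066767.
Q̄ = (S_0/π) × [bracket] = (1600/π) × 1.066767 = 543.30 W/m².
Ratio Q̄_A / Q̄_B = 475.62 / 543.30 = 0.8754.

Q̄_A / Q̄_B ≈ 0.875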